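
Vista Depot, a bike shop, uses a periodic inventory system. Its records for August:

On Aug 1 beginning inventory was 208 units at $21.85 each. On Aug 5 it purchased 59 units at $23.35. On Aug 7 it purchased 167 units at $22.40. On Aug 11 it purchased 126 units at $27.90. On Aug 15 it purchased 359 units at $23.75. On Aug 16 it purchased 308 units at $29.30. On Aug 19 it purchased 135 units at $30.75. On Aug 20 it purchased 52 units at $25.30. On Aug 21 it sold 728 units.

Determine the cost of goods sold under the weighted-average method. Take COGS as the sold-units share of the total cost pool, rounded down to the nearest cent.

Aug 21, sell 728: 728/1414 × $36,196.15 → $18,635.64
Ending inventory (cost pool remaining) = $17,560.51

COGS = $18,635.64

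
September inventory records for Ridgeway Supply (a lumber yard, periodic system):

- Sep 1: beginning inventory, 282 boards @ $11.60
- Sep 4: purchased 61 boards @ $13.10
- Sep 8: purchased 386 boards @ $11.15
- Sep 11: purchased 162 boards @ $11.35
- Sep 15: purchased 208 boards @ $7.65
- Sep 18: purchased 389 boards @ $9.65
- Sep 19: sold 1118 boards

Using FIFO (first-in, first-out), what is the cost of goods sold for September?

Sep 19, 1118 sold [FIFO — oldest first]: 282 @ $11.60 + 61 @ $13.10 + 386 @ $11.15 + 162 @ $11.35 + 208 @ $7.65 + 19 @ $9.65 = $11,987.45
Ending inventory: 370 @ $9.65 = $3,570.50

COGS = $11,987.45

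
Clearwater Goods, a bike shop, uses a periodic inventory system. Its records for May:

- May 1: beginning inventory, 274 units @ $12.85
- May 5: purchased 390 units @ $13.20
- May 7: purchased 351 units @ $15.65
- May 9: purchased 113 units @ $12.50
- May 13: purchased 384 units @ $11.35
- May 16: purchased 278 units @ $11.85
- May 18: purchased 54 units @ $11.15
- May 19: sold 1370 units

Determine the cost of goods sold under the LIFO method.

May 19, 1370 sold [LIFO — newest first]: 54 @ $11.15 + 278 @ $11.85 + 384 @ $11.35 + 113 @ $12.50 + 351 @ $15.65 + 190 @ $13.20 = $17,668.45
Ending inventory: 274 @ $12.85 + 200 @ $13.20 = $6,160.90

COGS = $17,668.45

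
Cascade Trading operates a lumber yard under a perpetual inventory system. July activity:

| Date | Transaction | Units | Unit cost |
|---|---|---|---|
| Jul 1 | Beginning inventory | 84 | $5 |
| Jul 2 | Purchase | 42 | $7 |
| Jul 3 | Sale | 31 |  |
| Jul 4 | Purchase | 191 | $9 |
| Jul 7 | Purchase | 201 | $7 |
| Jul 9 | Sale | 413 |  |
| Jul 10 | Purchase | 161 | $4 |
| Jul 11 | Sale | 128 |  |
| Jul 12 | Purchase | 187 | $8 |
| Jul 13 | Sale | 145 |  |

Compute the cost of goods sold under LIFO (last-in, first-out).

Jul 3, 31 sold [LIFO — newest first]: 31 @ $7 = $217
Jul 9, 413 sold [LIFO — newest first]: 201 @ $7 + 191 @ $9 + 11 @ $7 + 10 @ $5 = $3,253
Jul 11, 128 sold [LIFO — newest first]: 128 @ $4 = $512
Jul 13, 145 sold [LIFO — newest first]: 145 @ $8 = $1,160
Total COGS = $217 + $3,253 + $512 + $1,160 = $5,142
Ending inventory: 74 @ $5 + 33 @ $4 + 42 @ $8 = $838

COGS = $5,142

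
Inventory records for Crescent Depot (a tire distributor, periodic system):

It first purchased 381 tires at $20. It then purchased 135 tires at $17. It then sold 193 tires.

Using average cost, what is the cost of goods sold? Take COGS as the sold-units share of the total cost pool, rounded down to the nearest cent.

COGS = $3,708.51

Sale 1, sell 193: 193/516 × $9,915.00 → $3,708.51
Ending inventory (cost pool remaining) = $6,206.49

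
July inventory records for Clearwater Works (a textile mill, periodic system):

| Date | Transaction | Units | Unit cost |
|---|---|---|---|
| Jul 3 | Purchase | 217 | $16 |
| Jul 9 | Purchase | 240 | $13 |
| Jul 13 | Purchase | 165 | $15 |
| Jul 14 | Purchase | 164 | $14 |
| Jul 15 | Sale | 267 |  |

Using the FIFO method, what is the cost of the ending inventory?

Jul 15, 267 sold [FIFO — oldest first]: 217 @ $16 + 50 @ $13 = $4,122
Ending inventory: 190 @ $13 + 165 @ $15 + 164 @ $14 = $7,241
Check: goods available $11,363 = COGS $4,122 + ending $7,241

Ending inventory = $7,241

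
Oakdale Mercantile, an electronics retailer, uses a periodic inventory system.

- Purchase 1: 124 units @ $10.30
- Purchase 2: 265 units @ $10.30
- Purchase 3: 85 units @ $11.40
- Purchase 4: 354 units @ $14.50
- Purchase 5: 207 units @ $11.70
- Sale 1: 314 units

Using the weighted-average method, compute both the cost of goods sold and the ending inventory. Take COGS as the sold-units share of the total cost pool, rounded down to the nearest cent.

Sale 1, sell 314: 314/1035 × $12,530.60 → $3,801.55
Ending inventory (cost pool remaining) = $8,729.05

COGS = $3,801.55; ending inventory = $8,729.05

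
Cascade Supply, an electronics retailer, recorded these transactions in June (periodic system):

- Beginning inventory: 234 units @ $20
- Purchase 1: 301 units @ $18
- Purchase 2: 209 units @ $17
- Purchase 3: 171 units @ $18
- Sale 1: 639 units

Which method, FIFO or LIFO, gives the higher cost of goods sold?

FIFO COGS: 234 @ $20 + 301 @ $18 + 104 @ $17 = $11,866
LIFO COGS: 171 @ $18 + 209 @ $17 + 259 @ $18 = $11,293

FIFO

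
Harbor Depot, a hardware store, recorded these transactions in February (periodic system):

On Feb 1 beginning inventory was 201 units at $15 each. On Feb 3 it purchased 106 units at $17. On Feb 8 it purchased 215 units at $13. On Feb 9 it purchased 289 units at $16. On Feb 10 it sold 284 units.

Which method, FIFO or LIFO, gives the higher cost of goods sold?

FIFO COGS: 201 @ $15 + 83 @ $17 = $4,426
LIFO COGS: 284 @ $16 = $4,544

LIFO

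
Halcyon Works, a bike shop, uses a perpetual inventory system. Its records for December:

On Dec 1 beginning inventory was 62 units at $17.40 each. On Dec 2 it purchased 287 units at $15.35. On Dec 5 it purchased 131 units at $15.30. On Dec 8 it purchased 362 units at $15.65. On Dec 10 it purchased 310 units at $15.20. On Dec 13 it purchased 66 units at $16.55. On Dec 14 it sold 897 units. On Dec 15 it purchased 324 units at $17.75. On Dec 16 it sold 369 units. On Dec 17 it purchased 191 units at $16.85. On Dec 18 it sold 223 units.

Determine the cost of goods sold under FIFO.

Dec 14, 897 sold [FIFO — oldest first]: 62 @ $17.40 + 287 @ $15.35 + 131 @ $15.30 + 362 @ $15.65 + 55 @ $15.20 = $13,989.85
Dec 16, 369 sold [FIFO — oldest first]: 255 @ $15.20 + 66 @ $16.55 + 48 @ $17.75 = $5,820.30
Dec 18, 223 sold [FIFO — oldest first]: 223 @ $17.75 = $3,958.25
Total COGS = $13,989.85 + $5,820.30 + $3,958.25 = $23,768.40
Ending inventory: 53 @ $17.75 + 191 @ $16.85 = $4,159.10

COGS = $23,768.40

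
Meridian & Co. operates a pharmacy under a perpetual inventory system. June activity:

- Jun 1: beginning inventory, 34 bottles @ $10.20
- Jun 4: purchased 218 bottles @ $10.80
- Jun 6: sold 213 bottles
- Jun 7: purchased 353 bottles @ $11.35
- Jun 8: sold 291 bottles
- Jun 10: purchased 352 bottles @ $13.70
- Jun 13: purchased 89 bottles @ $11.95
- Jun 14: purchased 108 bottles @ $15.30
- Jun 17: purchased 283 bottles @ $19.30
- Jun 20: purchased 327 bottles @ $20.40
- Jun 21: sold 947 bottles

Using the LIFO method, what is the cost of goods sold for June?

COGS = $22,369.90

Jun 6, 213 sold [LIFO — newest first]: 213 @ $10.80 = $2,300.40
Jun 8, 291 sold [LIFO — newest first]: 291 @ $11.35 = $3,302.85
Jun 21, 947 sold [LIFO — newest first]: 327 @ $20.40 + 283 @ $19.30 + 108 @ $15.30 + 89 @ $11.95 + 140 @ $13.70 = $16,766.65
Total COGS = $2,300.40 + $3,302.85 + $16,766.65 = $22,369.90
Ending inventory: 34 @ $10.20 + 5 @ $10.80 + 62 @ $11.35 + 212 @ $13.70 = $4,008.90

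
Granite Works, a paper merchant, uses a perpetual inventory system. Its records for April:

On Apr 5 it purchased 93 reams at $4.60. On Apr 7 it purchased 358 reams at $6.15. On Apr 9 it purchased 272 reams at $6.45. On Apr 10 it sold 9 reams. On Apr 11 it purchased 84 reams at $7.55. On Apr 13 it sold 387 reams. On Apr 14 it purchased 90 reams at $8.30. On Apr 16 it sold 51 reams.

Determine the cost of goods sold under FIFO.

Apr 10, 9 sold [FIFO — oldest first]: 9 @ $4.60 = $41.40
Apr 13, 387 sold [FIFO — oldest first]: 84 @ $4.60 + 303 @ $6.15 = $2,249.85
Apr 16, 51 sold [FIFO — oldest first]: 51 @ $6.15 = $313.65
Total COGS = $41.40 + $2,249.85 + $313.65 = $2,604.90
Ending inventory: 4 @ $6.15 + 272 @ $6.45 + 84 @ $7.55 + 90 @ $8.30 = $3,160.20

COGS = $2,604.90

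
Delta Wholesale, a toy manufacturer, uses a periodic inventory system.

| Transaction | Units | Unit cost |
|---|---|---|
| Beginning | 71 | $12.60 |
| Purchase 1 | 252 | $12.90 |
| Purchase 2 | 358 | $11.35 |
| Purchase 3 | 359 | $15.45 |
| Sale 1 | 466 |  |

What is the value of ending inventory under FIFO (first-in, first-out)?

Sale 1 (466) [FIFO — oldest first]: 71 @ $12.60 + 252 @ $12.90 + 143 @ $11.35 = $5,768.45
Ending inventory: 215 @ $11.35 + 359 @ $15.45 = $7,986.80
Check: goods available $13,755.25 = COGS $5,768.45 + ending $7,986.80

Ending inventory = $7,986.80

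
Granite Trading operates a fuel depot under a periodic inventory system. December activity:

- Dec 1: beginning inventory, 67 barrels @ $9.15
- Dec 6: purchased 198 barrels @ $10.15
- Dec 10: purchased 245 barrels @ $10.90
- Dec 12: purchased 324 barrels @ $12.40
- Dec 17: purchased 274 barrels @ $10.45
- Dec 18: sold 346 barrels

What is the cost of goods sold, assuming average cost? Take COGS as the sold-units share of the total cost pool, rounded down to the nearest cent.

COGS = $3,801.67

Dec 18, sell 346: 346/1108 × $12,174.15 → $3,801.67
Ending inventory (cost pool remaining) = $8,372.48
Check: goods available $12,174.15 = COGS $3,801.67 + ending $8,372.48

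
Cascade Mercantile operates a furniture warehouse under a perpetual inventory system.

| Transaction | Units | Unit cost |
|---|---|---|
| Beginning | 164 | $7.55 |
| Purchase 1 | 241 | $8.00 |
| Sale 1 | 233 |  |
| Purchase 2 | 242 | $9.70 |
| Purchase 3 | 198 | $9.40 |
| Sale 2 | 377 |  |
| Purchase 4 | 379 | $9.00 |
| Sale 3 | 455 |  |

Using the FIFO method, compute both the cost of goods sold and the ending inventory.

COGS = $9,354.80; ending inventory = $1,431.00

Sale 1 (233) [FIFO — oldest first]: 164 @ $7.55 + 69 @ $8.00 = $1,790.20
Sale 2 (377) [FIFO — oldest first]: 172 @ $8.00 + 205 @ $9.70 = $3,364.50
Sale 3 (455) [FIFO — oldest first]: 37 @ $9.70 + 198 @ $9.40 + 220 @ $9.00 = $4,200.10
Total COGS = $1,790.20 + $3,364.50 + $4,200.10 = $9,354.80
Ending inventory: 159 @ $9.00 = $1,431.00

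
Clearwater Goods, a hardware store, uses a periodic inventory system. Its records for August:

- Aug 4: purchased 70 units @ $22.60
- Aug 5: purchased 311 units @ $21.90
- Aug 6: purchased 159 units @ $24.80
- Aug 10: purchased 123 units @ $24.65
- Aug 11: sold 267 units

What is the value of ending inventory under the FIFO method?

Aug 11, 267 sold [FIFO — oldest first]: 70 @ $22.60 + 197 @ $21.90 = $5,896.30
Ending inventory: 114 @ $21.90 + 159 @ $24.80 + 123 @ $24.65 = $9,471.75
Check: goods available $15,368.05 = COGS $5,896.30 + ending $9,471.75

Ending inventory = $9,471.75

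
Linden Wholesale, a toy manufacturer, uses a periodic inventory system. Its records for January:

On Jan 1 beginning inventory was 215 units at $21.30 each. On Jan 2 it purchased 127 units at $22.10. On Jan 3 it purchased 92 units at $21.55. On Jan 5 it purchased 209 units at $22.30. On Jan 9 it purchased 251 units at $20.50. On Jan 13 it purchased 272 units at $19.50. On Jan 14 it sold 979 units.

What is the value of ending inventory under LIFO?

Ending inventory = $3,983.10

Jan 14, 979 sold [LIFO — newest first]: 272 @ $19.50 + 251 @ $20.50 + 209 @ $22.30 + 92 @ $21.55 + 127 @ $22.10 + 28 @ $21.30 = $20,495.90
Ending inventory: 187 @ $21.30 = $3,983.10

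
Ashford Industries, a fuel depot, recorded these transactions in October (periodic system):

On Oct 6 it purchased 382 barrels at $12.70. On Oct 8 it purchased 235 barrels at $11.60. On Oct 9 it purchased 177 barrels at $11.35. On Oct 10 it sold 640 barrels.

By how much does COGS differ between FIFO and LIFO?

$207.90

FIFO COGS: 382 @ $12.70 + 235 @ $11.60 + 23 @ $11.35 = $7,838.45
LIFO COGS: 177 @ $11.35 + 235 @ $11.60 + 228 @ $12.70 = $7,630.55
Difference = |$7,838.45 − $7,630.55| = $207.90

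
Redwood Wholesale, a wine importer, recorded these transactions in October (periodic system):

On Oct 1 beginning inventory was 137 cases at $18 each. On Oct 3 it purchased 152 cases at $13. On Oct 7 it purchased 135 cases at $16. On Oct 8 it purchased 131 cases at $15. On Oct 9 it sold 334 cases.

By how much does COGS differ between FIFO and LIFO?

$153

FIFO COGS: 137 @ $18 + 152 @ $13 + 45 @ $16 = $5,162
LIFO COGS: 131 @ $15 + 135 @ $16 + 68 @ $13 = $5,009
Difference = |$5,162 − $5,009| = $153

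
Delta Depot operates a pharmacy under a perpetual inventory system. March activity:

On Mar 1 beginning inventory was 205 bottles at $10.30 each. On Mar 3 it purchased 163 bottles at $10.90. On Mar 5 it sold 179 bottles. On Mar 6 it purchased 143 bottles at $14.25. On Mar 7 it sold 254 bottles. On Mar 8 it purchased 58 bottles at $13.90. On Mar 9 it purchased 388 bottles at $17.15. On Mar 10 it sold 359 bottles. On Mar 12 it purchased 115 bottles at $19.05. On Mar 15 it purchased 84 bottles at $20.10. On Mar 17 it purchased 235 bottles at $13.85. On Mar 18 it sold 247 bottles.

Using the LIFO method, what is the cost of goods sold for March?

COGS = $14,775.35

Mar 5, 179 sold [LIFO — newest first]: 163 @ $10.90 + 16 @ $10.30 = $1,941.50
Mar 7, 254 sold [LIFO — newest first]: 143 @ $14.25 + 111 @ $10.30 = $3,181.05
Mar 10, 359 sold [LIFO — newest first]: 359 @ $17.15 = $6,156.85
Mar 18, 247 sold [LIFO — newest first]: 235 @ $13.85 + 12 @ $20.10 = $3,495.95
Total COGS = $1,941.50 + $3,181.05 + $6,156.85 + $3,495.95 = $14,775.35
Ending inventory: 78 @ $10.30 + 58 @ $13.90 + 29 @ $17.15 + 115 @ $19.05 + 72 @ $20.10 = $5,744.90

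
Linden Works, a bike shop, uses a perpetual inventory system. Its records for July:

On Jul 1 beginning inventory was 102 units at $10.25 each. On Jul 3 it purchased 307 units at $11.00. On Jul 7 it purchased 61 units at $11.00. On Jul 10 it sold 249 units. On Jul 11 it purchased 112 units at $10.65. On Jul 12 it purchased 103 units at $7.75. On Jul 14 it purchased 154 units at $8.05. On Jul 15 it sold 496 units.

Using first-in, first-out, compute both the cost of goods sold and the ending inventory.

COGS = $7,567.55; ending inventory = $756.70

Jul 10, 249 sold [FIFO — oldest first]: 102 @ $10.25 + 147 @ $11.00 = $2,662.50
Jul 15, 496 sold [FIFO — oldest first]: 160 @ $11.00 + 61 @ $11.00 + 112 @ $10.65 + 103 @ $7.75 + 60 @ $8.05 = $4,905.05
Total COGS = $2,662.50 + $4,905.05 = $7,567.55
Ending inventory: 94 @ $8.05 = $756.70
Check: goods available $8,324.25 = COGS $7,567.55 + ending $756.70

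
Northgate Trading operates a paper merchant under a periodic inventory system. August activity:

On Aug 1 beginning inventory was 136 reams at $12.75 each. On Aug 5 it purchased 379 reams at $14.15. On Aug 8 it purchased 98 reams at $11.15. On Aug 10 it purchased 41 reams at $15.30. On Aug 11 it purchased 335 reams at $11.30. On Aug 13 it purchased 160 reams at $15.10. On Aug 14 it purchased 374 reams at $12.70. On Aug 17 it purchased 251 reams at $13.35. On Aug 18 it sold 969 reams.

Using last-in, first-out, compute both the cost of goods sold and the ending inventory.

COGS = $12,595.85; ending inventory = $10,523.15

Aug 18, 969 sold [LIFO — newest first]: 251 @ $13.35 + 374 @ $12.70 + 160 @ $15.10 + 184 @ $11.30 = $12,595.85
Ending inventory: 136 @ $12.75 + 379 @ $14.15 + 98 @ $11.15 + 41 @ $15.30 + 151 @ $11.30 = $10,523.15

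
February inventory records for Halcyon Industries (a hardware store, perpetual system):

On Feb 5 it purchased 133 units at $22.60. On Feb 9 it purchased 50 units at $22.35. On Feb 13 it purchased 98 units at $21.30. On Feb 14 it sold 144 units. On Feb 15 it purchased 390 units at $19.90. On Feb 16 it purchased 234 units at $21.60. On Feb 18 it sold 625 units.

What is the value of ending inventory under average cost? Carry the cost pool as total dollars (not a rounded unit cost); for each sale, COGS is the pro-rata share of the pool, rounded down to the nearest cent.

After Feb 5: 133 on hand, pool $3,005.80 (≈ $22.6000 each)
After Feb 9: 183 on hand, pool $4,123.30 (≈ $22.5317 each)
After Feb 13: 281 on hand, pool $6,210.70 (≈ $22.1021 each)
Feb 14, sell 144: 144/281 × $6,210.70 → $3,182.70
After Feb 15: 527 on hand, pool $10,789.00 (≈ $20.4725 each)
After Feb 16: 761 on hand, pool $15,843.40 (≈ $20.8192 each)
Feb 18, sell 625: 625/761 × $15,843.40 → $13,011.99
Total COGS = $3,182.70 + $13,011.99 = $16,194.69
Ending inventory (cost pool remaining) = $2,831.41

Ending inventory = $2,831.41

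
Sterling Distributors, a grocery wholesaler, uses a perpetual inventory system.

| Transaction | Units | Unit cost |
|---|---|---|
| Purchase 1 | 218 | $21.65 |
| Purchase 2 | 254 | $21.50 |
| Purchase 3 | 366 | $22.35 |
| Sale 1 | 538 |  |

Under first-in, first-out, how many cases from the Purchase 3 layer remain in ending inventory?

300

Sale 1 (538) [FIFO — oldest first]: 218 @ $21.65 + 254 @ $21.50 + 66 @ $22.35 = $11,655.80
Ending inventory: 300 @ $22.35 = $6,705.00
Check: goods available $18,360.80 = COGS $11,655.80 + ending $6,705.00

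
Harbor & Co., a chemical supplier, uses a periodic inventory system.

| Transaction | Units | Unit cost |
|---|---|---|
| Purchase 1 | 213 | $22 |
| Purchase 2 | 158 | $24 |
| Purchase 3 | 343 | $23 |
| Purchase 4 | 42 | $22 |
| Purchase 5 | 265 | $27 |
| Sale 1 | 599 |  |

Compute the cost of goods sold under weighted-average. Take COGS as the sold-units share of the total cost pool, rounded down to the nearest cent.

COGS = $14,341.97

Sale 1, sell 599: 599/1021 × $24,446.00 → $14,341.97
Ending inventory (cost pool remaining) = $10,104.03
Check: goods available $24,446.00 = COGS $14,341.97 + ending $10,104.03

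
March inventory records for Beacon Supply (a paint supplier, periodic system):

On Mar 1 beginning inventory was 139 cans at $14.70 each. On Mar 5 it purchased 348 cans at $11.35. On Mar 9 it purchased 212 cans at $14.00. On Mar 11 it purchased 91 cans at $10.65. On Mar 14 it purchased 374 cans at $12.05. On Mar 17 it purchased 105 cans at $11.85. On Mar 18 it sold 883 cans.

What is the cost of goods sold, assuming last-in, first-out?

COGS = $10,834.45

Mar 18, 883 sold [LIFO — newest first]: 105 @ $11.85 + 374 @ $12.05 + 91 @ $10.65 + 212 @ $14.00 + 101 @ $11.35 = $10,834.45
Ending inventory: 139 @ $14.70 + 247 @ $11.35 = $4,846.75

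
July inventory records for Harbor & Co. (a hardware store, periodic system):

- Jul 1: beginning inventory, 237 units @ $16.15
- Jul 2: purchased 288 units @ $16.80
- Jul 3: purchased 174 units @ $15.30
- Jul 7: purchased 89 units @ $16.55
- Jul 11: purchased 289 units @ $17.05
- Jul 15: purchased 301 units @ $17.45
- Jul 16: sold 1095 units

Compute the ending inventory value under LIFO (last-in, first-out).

Jul 16, 1095 sold [LIFO — newest first]: 301 @ $17.45 + 289 @ $17.05 + 89 @ $16.55 + 174 @ $15.30 + 242 @ $16.80 = $18,380.65
Ending inventory: 237 @ $16.15 + 46 @ $16.80 = $4,600.35

Ending inventory = $4,600.35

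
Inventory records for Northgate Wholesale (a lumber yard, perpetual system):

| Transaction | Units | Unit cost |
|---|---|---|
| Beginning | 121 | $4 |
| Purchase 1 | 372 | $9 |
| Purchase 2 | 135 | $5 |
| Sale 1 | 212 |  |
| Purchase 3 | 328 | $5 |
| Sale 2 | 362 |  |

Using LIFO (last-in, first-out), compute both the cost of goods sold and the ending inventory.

Sale 1 (212) [LIFO — newest first]: 135 @ $5 + 77 @ $9 = $1,368
Sale 2 (362) [LIFO — newest first]: 328 @ $5 + 34 @ $9 = $1,946
Total COGS = $1,368 + $1,946 = $3,314
Ending inventory: 121 @ $4 + 261 @ $9 = $2,833

COGS = $3,314; ending inventory = $2,833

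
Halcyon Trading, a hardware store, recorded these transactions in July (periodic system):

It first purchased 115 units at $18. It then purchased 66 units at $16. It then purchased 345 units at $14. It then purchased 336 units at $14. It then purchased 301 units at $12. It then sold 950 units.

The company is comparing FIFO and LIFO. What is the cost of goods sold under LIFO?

COGS = $12,698

FIFO COGS: 115 @ $18 + 66 @ $16 + 345 @ $14 + 336 @ $14 + 88 @ $12 = $13,716
LIFO COGS: 301 @ $12 + 336 @ $14 + 313 @ $14 = $12,698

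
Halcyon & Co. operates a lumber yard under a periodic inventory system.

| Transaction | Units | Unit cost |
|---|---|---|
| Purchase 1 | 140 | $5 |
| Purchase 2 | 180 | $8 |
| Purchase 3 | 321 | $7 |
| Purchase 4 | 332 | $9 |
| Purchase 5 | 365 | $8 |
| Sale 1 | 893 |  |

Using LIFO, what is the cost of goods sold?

COGS = $7,280

Sale 1 (893) [LIFO — newest first]: 365 @ $8 + 332 @ $9 + 196 @ $7 = $7,280
Ending inventory: 140 @ $5 + 180 @ $8 + 125 @ $7 = $3,015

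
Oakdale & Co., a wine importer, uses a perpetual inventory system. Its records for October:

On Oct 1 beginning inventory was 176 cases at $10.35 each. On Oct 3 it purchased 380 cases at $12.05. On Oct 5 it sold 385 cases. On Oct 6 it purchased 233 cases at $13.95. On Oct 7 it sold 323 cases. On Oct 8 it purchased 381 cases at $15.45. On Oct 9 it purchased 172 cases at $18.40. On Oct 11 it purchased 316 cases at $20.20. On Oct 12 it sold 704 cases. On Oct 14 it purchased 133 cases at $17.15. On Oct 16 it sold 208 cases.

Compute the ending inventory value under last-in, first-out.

Oct 5, 385 sold [LIFO — newest first]: 380 @ $12.05 + 5 @ $10.35 = $4,630.75
Oct 7, 323 sold [LIFO — newest first]: 233 @ $13.95 + 90 @ $10.35 = $4,181.85
Oct 12, 704 sold [LIFO — newest first]: 316 @ $20.20 + 172 @ $18.40 + 216 @ $15.45 = $12,885.20
Oct 16, 208 sold [LIFO — newest first]: 133 @ $17.15 + 75 @ $15.45 = $3,439.70
Total COGS = $4,630.75 + $4,181.85 + $12,885.20 + $3,439.70 = $25,137.50
Ending inventory: 81 @ $10.35 + 90 @ $15.45 = $2,228.85
Check: goods available $27,366.35 = COGS $25,137.50 + ending $2,228.85

Ending inventory = $2,228.85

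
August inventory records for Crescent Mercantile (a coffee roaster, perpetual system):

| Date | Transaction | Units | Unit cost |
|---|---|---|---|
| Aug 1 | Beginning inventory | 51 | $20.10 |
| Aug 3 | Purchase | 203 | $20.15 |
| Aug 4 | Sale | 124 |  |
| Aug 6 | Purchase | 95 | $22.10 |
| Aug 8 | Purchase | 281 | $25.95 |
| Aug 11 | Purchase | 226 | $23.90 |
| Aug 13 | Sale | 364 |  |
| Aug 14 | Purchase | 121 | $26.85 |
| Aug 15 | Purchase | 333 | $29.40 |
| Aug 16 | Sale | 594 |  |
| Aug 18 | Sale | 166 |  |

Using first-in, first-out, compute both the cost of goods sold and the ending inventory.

COGS = $31,124.65; ending inventory = $1,822.80

Aug 4, 124 sold [FIFO — oldest first]: 51 @ $20.10 + 73 @ $20.15 = $2,496.05
Aug 13, 364 sold [FIFO — oldest first]: 130 @ $20.15 + 95 @ $22.10 + 139 @ $25.95 = $8,326.05
Aug 16, 594 sold [FIFO — oldest first]: 142 @ $25.95 + 226 @ $23.90 + 121 @ $26.85 + 105 @ $29.40 = $15,422.15
Aug 18, 166 sold [FIFO — oldest first]: 166 @ $29.40 = $4,880.40
Total COGS = $2,496.05 + $8,326.05 + $15,422.15 + $4,880.40 = $31,124.65
Ending inventory: 62 @ $29.40 = $1,822.80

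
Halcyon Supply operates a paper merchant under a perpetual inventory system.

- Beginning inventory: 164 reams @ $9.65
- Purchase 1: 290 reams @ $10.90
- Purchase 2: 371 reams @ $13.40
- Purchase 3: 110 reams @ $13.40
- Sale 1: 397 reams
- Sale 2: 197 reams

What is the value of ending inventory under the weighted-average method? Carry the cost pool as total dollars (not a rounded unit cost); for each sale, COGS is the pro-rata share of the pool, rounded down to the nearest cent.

Ending inventory = $4,080.70

After Beginning: 164 on hand, pool $1,582.60 (≈ $9.6500 each)
After Purchase 1: 454 on hand, pool $4,743.60 (≈ $10.4485 each)
After Purchase 2: 825 on hand, pool $9,715.00 (≈ $11.7758 each)
After Purchase 3: 935 on hand, pool $11,189.00 (≈ $11.9668 each)
Sale 1, sell 397: 397/935 × $11,189.00 → $4,750.83
Sale 2, sell 197: 197/538 × $6,438.17 → $2,357.47
Total COGS = $4,750.83 + $2,357.47 = $7,108.30
Ending inventory (cost pool remaining) = $4,080.70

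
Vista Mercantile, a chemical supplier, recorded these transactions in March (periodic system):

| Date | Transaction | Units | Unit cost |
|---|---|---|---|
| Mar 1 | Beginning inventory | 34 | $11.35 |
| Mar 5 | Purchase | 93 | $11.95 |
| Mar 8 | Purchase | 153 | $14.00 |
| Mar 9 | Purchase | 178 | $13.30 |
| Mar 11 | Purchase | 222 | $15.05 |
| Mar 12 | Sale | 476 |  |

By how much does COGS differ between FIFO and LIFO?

$494.95

FIFO COGS: 34 @ $11.35 + 93 @ $11.95 + 153 @ $14.00 + 178 @ $13.30 + 18 @ $15.05 = $6,277.55
LIFO COGS: 222 @ $15.05 + 178 @ $13.30 + 76 @ $14.00 = $6,772.50
Difference = |$6,277.55 − $6,772.50| = $494.95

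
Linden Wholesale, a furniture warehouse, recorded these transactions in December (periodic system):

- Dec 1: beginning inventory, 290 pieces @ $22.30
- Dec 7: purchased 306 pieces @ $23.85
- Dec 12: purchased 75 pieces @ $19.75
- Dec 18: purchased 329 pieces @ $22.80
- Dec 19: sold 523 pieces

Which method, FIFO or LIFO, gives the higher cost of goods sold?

FIFO COGS: 290 @ $22.30 + 233 @ $23.85 = $12,024.05
LIFO COGS: 329 @ $22.80 + 75 @ $19.75 + 119 @ $23.85 = $11,820.60

FIFO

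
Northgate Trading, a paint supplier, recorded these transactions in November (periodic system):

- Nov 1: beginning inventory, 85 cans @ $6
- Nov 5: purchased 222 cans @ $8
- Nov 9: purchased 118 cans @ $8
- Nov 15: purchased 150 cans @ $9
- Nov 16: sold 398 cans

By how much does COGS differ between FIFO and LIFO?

$320

FIFO COGS: 85 @ $6 + 222 @ $8 + 91 @ $8 = $3,014
LIFO COGS: 150 @ $9 + 118 @ $8 + 130 @ $8 = $3,334
Difference = |$3,014 − $3,334| = $320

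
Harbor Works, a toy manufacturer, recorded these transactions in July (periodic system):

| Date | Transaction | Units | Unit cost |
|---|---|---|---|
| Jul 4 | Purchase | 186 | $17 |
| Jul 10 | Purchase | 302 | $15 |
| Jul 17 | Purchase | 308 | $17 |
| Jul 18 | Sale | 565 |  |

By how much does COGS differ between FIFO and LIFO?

FIFO COGS: 186 @ $17 + 302 @ $15 + 77 @ $17 = $9,001
LIFO COGS: 308 @ $17 + 257 @ $15 = $9,091
Difference = |$9,001 − $9,091| = $90

$90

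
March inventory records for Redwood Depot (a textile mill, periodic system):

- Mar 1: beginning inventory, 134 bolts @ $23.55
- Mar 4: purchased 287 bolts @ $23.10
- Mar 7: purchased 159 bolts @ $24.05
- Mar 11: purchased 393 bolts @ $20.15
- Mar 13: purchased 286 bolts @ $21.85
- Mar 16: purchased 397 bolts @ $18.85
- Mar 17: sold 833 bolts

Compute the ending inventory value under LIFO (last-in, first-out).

Ending inventory = $18,505.80

Mar 17, 833 sold [LIFO — newest first]: 397 @ $18.85 + 286 @ $21.85 + 150 @ $20.15 = $16,755.05
Ending inventory: 134 @ $23.55 + 287 @ $23.10 + 159 @ $24.05 + 243 @ $20.15 = $18,505.80
Check: goods available $35,260.85 = COGS $16,755.05 + ending $18,505.80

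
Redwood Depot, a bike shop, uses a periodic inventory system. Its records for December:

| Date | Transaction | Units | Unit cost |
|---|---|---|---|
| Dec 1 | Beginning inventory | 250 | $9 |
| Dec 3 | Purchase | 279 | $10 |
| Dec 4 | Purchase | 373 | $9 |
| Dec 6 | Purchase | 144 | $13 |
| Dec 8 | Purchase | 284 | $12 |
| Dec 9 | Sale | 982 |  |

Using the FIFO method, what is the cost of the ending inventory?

Dec 9, 982 sold [FIFO — oldest first]: 250 @ $9 + 279 @ $10 + 373 @ $9 + 80 @ $13 = $9,437
Ending inventory: 64 @ $13 + 284 @ $12 = $4,240

Ending inventory = $4,240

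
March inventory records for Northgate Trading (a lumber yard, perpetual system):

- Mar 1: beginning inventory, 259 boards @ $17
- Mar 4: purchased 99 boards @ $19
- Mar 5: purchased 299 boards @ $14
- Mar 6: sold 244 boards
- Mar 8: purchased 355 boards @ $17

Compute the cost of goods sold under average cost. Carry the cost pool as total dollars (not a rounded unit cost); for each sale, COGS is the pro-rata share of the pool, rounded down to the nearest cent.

After Mar 1: 259 on hand, pool $4,403.00 (≈ $17.0000 each)
After Mar 4: 358 on hand, pool $6,284.00 (≈ $17.5531 each)
After Mar 5: 657 on hand, pool $10,470.00 (≈ $15.9361 each)
Mar 6, sell 244: 244/657 × $10,470.00 → $3,888.40
After Mar 8: 768 on hand, pool $12,616.60 (≈ $16.4279 each)
Ending inventory (cost pool remaining) = $12,616.60

COGS = $3,888.40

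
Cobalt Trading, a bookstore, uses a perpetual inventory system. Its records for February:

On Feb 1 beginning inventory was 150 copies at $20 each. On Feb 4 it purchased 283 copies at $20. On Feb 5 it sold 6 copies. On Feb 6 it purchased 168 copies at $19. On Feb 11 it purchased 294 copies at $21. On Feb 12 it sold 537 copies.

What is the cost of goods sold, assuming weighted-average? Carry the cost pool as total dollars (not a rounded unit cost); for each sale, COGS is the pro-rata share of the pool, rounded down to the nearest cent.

COGS = $10,936.11

After Feb 1: 150 on hand, pool $3,000.00 (≈ $20.0000 each)
After Feb 4: 433 on hand, pool $8,660.00 (≈ $20.0000 each)
Feb 5, sell 6: 6/433 × $8,660.00 → $120.00
After Feb 6: 595 on hand, pool $11,732.00 (≈ $19.7176 each)
After Feb 11: 889 on hand, pool $17,906.00 (≈ $20.1417 each)
Feb 12, sell 537: 537/889 × $17,906.00 → $10,816.11
Total COGS = $120.00 + $10,816.11 = $10,936.11
Ending inventory (cost pool remaining) = $7,089.89
Check: goods available $18,026.00 = COGS $10,936.11 + ending $7,089.89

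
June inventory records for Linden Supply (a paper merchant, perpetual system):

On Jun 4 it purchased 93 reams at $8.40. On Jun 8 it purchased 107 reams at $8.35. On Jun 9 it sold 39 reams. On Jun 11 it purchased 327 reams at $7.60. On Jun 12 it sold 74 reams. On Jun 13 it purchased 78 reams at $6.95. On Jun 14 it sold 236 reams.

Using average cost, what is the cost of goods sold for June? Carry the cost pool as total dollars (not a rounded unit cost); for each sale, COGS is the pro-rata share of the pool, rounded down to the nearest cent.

After Jun 4: 93 on hand, pool $781.20 (≈ $8.4000 each)
After Jun 8: 200 on hand, pool $1,674.65 (≈ $8.3733 each)
Jun 9, sell 39: 39/200 × $1,674.65 → $326.55
After Jun 11: 488 on hand, pool $3,833.30 (≈ $7.8551 each)
Jun 12, sell 74: 74/488 × $3,833.30 → $581.27
After Jun 13: 492 on hand, pool $3,794.13 (≈ $7.7116 each)
Jun 14, sell 236: 236/492 × $3,794.13 → $1,819.94
Total COGS = $326.55 + $581.27 + $1,819.94 = $2,727.76
Ending inventory (cost pool remaining) = $1,974.19
Check: goods available $4,701.95 = COGS $2,727.76 + ending $1,974.19

COGS = $2,727.76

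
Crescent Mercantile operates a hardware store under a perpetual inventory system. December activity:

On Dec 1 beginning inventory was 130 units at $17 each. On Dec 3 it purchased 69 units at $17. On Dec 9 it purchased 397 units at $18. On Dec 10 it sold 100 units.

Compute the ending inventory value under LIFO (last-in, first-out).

Ending inventory = $8,729

Dec 10, 100 sold [LIFO — newest first]: 100 @ $18 = $1,800
Ending inventory: 130 @ $17 + 69 @ $17 + 297 @ $18 = $8,729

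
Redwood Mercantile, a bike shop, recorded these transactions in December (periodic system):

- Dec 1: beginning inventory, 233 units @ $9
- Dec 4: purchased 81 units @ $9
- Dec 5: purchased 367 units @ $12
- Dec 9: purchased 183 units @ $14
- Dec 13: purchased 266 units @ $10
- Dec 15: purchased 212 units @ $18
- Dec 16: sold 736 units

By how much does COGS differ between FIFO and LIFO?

FIFO COGS: 233 @ $9 + 81 @ $9 + 367 @ $12 + 55 @ $14 = $8,000
LIFO COGS: 212 @ $18 + 266 @ $10 + 183 @ $14 + 75 @ $12 = $9,938
Difference = |$8,000 − $9,938| = $1,938

$1,938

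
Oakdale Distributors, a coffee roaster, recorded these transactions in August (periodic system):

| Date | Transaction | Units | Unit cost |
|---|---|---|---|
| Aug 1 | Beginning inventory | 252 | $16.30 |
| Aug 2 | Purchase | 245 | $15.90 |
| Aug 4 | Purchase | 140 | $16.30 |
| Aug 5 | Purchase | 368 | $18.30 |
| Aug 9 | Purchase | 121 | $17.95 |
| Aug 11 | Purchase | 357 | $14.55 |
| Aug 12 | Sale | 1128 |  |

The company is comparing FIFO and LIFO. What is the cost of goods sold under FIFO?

COGS = $19,220.55

FIFO COGS: 252 @ $16.30 + 245 @ $15.90 + 140 @ $16.30 + 368 @ $18.30 + 121 @ $17.95 + 2 @ $14.55 = $19,220.55
LIFO COGS: 357 @ $14.55 + 121 @ $17.95 + 368 @ $18.30 + 140 @ $16.30 + 142 @ $15.90 = $18,640.50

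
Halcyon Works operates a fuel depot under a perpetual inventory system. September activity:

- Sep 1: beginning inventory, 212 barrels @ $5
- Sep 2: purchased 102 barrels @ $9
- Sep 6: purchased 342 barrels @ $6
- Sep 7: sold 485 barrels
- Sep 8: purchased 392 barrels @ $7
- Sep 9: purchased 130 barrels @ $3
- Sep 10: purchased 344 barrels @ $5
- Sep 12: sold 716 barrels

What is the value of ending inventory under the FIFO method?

Ending inventory = $1,605

Sep 7, 485 sold [FIFO — oldest first]: 212 @ $5 + 102 @ $9 + 171 @ $6 = $3,004
Sep 12, 716 sold [FIFO — oldest first]: 171 @ $6 + 392 @ $7 + 130 @ $3 + 23 @ $5 = $4,275
Total COGS = $3,004 + $4,275 = $7,279
Ending inventory: 321 @ $5 = $1,605
Check: goods available $8,884 = COGS $7,279 + ending $1,605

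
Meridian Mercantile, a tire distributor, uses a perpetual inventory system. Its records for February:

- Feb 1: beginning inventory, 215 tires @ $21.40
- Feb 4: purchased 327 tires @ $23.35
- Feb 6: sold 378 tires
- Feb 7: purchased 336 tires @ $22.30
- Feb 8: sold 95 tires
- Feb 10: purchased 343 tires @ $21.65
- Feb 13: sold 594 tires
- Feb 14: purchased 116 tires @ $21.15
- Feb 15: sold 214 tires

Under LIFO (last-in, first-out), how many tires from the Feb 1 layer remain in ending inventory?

56

Feb 6, 378 sold [LIFO — newest first]: 327 @ $23.35 + 51 @ $21.40 = $8,726.85
Feb 8, 95 sold [LIFO — newest first]: 95 @ $22.30 = $2,118.50
Feb 13, 594 sold [LIFO — newest first]: 343 @ $21.65 + 241 @ $22.30 + 10 @ $21.40 = $13,014.25
Feb 15, 214 sold [LIFO — newest first]: 116 @ $21.15 + 98 @ $21.40 = $4,550.60
Total COGS = $8,726.85 + $2,118.50 + $13,014.25 + $4,550.60 = $28,410.20
Ending inventory: 56 @ $21.40 = $1,198.40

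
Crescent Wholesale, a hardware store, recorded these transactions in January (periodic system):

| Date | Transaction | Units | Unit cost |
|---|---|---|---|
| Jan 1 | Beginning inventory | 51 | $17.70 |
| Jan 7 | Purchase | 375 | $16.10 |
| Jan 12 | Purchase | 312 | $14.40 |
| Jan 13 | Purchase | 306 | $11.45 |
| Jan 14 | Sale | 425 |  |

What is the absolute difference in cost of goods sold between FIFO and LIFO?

FIFO COGS: 51 @ $17.70 + 374 @ $16.10 = $6,924.10
LIFO COGS: 306 @ $11.45 + 119 @ $14.40 = $5,217.30
Difference = |$6,924.10 − $5,217.30| = $1,706.80

$1,706.80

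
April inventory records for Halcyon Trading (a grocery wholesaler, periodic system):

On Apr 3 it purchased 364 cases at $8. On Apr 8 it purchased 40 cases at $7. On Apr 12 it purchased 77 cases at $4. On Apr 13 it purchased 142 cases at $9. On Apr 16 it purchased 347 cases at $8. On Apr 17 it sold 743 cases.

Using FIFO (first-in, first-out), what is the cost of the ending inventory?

Apr 17, 743 sold [FIFO — oldest first]: 364 @ $8 + 40 @ $7 + 77 @ $4 + 142 @ $9 + 120 @ $8 = $5,738
Ending inventory: 227 @ $8 = $1,816
Check: goods available $7,554 = COGS $5,738 + ending $1,816

Ending inventory = $1,816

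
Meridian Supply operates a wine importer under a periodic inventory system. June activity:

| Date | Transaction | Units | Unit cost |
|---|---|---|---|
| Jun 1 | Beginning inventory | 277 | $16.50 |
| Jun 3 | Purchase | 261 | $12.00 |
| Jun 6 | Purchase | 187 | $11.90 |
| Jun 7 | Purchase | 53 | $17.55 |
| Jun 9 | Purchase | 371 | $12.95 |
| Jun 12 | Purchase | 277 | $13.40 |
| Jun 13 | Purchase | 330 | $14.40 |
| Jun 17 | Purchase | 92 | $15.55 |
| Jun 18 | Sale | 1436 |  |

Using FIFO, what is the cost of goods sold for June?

COGS = $19,518.20

Jun 18, 1436 sold [FIFO — oldest first]: 277 @ $16.50 + 261 @ $12.00 + 187 @ $11.90 + 53 @ $17.55 + 371 @ $12.95 + 277 @ $13.40 + 10 @ $14.40 = $19,518.20
Ending inventory: 320 @ $14.40 + 92 @ $15.55 = $6,038.60
Check: goods available $25,556.80 = COGS $19,518.20 + ending $6,038.60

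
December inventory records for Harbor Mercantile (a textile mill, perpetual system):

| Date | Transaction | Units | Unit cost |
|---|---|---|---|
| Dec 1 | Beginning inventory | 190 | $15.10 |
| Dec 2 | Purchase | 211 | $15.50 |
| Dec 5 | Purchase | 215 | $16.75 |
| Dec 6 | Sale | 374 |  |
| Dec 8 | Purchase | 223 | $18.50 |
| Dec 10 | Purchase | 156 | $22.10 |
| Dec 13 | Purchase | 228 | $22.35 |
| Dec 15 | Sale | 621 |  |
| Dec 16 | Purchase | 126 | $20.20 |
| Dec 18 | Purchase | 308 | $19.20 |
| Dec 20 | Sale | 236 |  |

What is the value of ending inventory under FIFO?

Dec 6, 374 sold [FIFO — oldest first]: 190 @ $15.10 + 184 @ $15.50 = $5,721.00
Dec 15, 621 sold [FIFO — oldest first]: 27 @ $15.50 + 215 @ $16.75 + 223 @ $18.50 + 156 @ $22.10 = $11,592.85
Dec 20, 236 sold [FIFO — oldest first]: 228 @ $22.35 + 8 @ $20.20 = $5,257.40
Total COGS = $5,721.00 + $11,592.85 + $5,257.40 = $22,571.25
Ending inventory: 118 @ $20.20 + 308 @ $19.20 = $8,297.20
Check: goods available $30,868.45 = COGS $22,571.25 + ending $8,297.20

Ending inventory = $8,297.20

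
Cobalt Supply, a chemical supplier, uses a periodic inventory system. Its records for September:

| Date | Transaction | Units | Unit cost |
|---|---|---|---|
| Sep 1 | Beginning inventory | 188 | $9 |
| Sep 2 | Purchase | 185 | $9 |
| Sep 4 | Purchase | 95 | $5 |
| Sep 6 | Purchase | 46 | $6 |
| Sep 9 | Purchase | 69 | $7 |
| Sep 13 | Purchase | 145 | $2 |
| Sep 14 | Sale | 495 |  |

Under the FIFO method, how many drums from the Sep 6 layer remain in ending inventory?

Sep 14, 495 sold [FIFO — oldest first]: 188 @ $9 + 185 @ $9 + 95 @ $5 + 27 @ $6 = $3,994
Ending inventory: 19 @ $6 + 69 @ $7 + 145 @ $2 = $887
Check: goods available $4,881 = COGS $3,994 + ending $887

19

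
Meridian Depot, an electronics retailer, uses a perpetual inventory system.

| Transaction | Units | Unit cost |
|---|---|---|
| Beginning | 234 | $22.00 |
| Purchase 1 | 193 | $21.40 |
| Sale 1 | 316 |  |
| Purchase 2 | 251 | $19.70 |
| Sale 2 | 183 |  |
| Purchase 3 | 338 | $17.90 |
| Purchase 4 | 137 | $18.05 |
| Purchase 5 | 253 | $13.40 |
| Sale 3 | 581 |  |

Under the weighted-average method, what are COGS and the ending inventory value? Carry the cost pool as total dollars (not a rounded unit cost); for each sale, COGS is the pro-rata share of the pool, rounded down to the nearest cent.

After Beginning: 234 on hand, pool $5,148.00 (≈ $22.0000 each)
After Purchase 1: 427 on hand, pool $9,278.20 (≈ $21.7288 each)
Sale 1, sell 316: 316/427 × $9,278.20 → $6,866.30
After Purchase 2: 362 on hand, pool $7,356.60 (≈ $20.3221 each)
Sale 2, sell 183: 183/362 × $7,356.60 → $3,718.94
After Purchase 3: 517 on hand, pool $9,687.86 (≈ $18.7386 each)
After Purchase 4: 654 on hand, pool $12,160.71 (≈ $18.5944 each)
After Purchase 5: 907 on hand, pool $15,550.91 (≈ $17.1454 each)
Sale 3, sell 581: 581/907 × $15,550.91 → $9,961.49
Total COGS = $6,866.30 + $3,718.94 + $9,961.49 = $20,546.73
Ending inventory (cost pool remaining) = $5,589.42

COGS = $20,546.73; ending inventory = $5,589.42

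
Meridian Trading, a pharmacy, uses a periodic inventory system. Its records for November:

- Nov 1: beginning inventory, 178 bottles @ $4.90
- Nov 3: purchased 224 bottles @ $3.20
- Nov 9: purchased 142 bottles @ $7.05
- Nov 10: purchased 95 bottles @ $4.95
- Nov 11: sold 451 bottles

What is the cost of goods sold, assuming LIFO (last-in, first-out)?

COGS = $2,156.15

Nov 11, 451 sold [LIFO — newest first]: 95 @ $4.95 + 142 @ $7.05 + 214 @ $3.20 = $2,156.15
Ending inventory: 178 @ $4.90 + 10 @ $3.20 = $904.20
Check: goods available $3,060.35 = COGS $2,156.15 + ending $904.20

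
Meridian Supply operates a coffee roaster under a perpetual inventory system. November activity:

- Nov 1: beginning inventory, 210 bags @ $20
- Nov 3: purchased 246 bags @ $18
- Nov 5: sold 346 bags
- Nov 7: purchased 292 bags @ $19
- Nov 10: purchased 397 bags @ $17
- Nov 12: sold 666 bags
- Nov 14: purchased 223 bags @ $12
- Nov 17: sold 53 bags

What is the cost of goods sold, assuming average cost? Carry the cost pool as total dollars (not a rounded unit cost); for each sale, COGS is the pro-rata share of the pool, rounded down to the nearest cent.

After Nov 1: 210 on hand, pool $4,200.00 (≈ $20.0000 each)
After Nov 3: 456 on hand, pool $8,628.00 (≈ $18.9211 each)
Nov 5, sell 346: 346/456 × $8,628.00 → $6,546.68
After Nov 7: 402 on hand, pool $7,629.32 (≈ $18.9784 each)
After Nov 10: 799 on hand, pool $14,378.32 (≈ $17.9954 each)
Nov 12, sell 666: 666/799 × $14,378.32 → $11,984.93
After Nov 14: 356 on hand, pool $5,069.39 (≈ $14.2399 each)
Nov 17, sell 53: 53/356 × $5,069.39 → $754.71
Total COGS = $6,546.68 + $11,984.93 + $754.71 = $19,286.32
Ending inventory (cost pool remaining) = $4,314.68

COGS = $19,286.32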